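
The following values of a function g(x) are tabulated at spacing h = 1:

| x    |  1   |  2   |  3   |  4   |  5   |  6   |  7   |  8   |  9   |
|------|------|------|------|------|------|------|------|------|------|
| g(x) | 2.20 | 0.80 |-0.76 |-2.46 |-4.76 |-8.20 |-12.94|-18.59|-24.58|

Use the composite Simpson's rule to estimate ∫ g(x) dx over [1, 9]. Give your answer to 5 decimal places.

h = 1, n = 8.
(h/3)·[y₀ + 4y₁ + 2y₂ + 4y₃ + 2y₄ + 4y₅ + 2y₆ + 4y₇ + y₈] = 0.333333·(-173.10) = -57.70000.

-57.70000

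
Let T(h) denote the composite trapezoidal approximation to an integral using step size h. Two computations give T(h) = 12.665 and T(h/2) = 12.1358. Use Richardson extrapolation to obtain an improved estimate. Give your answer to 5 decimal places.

11.95940

R = (4·T(h/2) − T(h)) / 3 = (4·12.1358 − 12.665)/3 = (35.8782)/3 = 11.95940.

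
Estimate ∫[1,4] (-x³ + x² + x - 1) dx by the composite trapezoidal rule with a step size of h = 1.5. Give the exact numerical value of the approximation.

-45.5625

h = (4 − 1)/2 = 1.5.
Nodes x₀,…,x₂ = 1, 2.5, 4.
f(x) = -x³ + x² + x - 1: f₀=0, f₁=-7.875, f₂=-45.
(h/2)·[f₀ + 2f₁ + f₂] = 0.75·(-60.75) = -45.5625.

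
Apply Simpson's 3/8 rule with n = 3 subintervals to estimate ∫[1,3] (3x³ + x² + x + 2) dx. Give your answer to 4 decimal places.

h = (3 − 1)/3 = 0.666667.
Nodes x₀,…,x₃ = 1, 1.666667, 2.333333, 3.
f(x) = 3x³ + x² + x + 2: f₀=7, f₁=20.333333, f₂=47.888889, f₃=95.
(3h/8)·[f₀ + 3f₁ + 3f₂ + f₃] = 0.25·(306.666667) = 76.6667.

76.6667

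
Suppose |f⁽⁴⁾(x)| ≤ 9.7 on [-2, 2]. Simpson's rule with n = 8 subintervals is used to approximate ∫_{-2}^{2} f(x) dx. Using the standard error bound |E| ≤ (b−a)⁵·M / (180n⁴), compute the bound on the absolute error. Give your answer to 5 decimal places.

|E| ≤ (4)⁵·9.7 / (180·8⁴) = 9932.8/737280 = 0.01347.

0.01347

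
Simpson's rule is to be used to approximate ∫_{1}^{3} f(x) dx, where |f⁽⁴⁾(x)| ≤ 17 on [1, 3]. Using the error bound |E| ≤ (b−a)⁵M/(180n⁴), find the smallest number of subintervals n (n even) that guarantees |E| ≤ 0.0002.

Need 544/(180n⁴) ≤ 0.0002.
n⁴ ≥ 544/(180·0.0002) = 15111.1 ⇒ n ≥ 11.0873, so the smallest even n is 12. (n must be even for Simpson's rule.)

12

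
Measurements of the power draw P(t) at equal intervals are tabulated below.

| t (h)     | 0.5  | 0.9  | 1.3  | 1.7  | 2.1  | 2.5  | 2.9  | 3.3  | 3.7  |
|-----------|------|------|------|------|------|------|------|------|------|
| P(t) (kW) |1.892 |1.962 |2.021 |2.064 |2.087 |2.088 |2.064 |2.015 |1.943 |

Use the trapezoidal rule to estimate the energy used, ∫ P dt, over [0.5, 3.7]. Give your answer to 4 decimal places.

6.4874

h = 0.4, n = 8.
(h/2)·[y₀ + 2y₁ + 2y₂ + 2y₃ + 2y₄ + 2y₅ + 2y₆ + 2y₇ + y₈] = 0.2·(32.437) = 6.4874.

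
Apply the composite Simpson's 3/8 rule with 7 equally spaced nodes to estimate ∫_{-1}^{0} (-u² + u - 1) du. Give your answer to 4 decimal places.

-1.8333

h = (0 − (-1))/6 = 0.166667.
Nodes u₀,…,u₆ = -1, -0.833333, -0.666667, -0.5, -0.333333, -0.166667, 0.
f(u) = -u² + u - 1: f₀=-3, f₁=-2.527778, f₂=-2.111111, f₃=-1.75, f₄=-1.444444, f₅=-1.194444, f₆=-1.
(3h/8)·[f₀ + 3f₁ + 3f₂ + 2f₃ + 3f₄ + 3f₅ + f₆] = 0.0625·(-29.333333) = -1.8333.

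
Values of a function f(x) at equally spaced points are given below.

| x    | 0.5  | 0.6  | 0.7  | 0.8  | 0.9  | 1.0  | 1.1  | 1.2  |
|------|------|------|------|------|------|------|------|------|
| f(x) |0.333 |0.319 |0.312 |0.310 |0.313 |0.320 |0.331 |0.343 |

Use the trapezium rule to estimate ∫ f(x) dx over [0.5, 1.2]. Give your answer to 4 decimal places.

h = 0.1, n = 7.
(h/2)·[y₀ + 2y₁ + 2y₂ + 2y₃ + 2y₄ + 2y₅ + 2y₆ + y₇] = 0.05·(4.486) = 0.2243.

0.2243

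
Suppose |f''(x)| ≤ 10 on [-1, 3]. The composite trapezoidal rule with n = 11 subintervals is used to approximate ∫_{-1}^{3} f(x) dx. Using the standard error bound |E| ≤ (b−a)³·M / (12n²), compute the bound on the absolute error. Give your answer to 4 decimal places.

0.4408

|E| ≤ (4)³·10 / (12·11²) = 640/1452 = 0.4408.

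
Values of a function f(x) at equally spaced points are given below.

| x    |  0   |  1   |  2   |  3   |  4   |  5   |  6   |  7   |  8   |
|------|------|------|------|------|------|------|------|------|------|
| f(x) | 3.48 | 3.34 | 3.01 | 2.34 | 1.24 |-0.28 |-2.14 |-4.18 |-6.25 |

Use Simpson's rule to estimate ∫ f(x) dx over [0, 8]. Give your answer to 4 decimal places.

2.1100

h = 1, n = 8.
(h/3)·[y₀ + 4y₁ + 2y₂ + 4y₃ + 2y₄ + 4y₅ + 2y₆ + 4y₇ + y₈] = 0.333333·(6.33) = 2.1100.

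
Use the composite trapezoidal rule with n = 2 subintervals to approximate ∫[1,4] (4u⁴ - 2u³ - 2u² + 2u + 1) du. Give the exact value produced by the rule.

834.75

h = (4 − 1)/2 = 1.5.
Nodes u₀,…,u₂ = 1, 2.5, 4.
f(u) = 4u⁴ - 2u³ - 2u² + 2u + 1: f₀=3, f₁=118.5, f₂=873.
(h/2)·[f₀ + 2f₁ + f₂] = 0.75·(1113) = 834.75.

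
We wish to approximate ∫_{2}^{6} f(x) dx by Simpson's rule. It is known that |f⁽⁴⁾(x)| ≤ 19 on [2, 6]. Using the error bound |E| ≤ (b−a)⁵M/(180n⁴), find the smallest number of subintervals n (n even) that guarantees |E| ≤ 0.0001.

34

Need 19456/(180n⁴) ≤ 0.0001.
n⁴ ≥ 19456/(180·0.0001) = 1.08089e+06 ⇒ n ≥ 32.2437, so the smallest even n is 34. (n must be even for Simpson's rule.)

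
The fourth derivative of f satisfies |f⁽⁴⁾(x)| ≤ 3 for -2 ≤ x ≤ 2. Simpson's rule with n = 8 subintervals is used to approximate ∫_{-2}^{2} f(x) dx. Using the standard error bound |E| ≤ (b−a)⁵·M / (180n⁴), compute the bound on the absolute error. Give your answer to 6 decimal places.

|E| ≤ (4)⁵·3 / (180·8⁴) = 3072/737280 = 0.004167.

0.004167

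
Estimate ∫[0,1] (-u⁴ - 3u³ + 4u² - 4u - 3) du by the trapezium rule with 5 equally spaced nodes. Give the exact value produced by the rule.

-4.642578125

h = (1 − 0)/4 = 0.25.
Nodes u₀,…,u₄ = 0, 0.25, 0.5, 0.75, 1.
f(u) = -u⁴ - 3u³ + 4u² - 4u - 3: f₀=-3, f₁=-3.80078125, f₂=-4.4375, f₃=-5.33203125, f₄=-7.
(h/2)·[f₀ + 2f₁ + 2f₂ + 2f₃ + f₄] = 0.125·(-37.140625) = -4.642578125.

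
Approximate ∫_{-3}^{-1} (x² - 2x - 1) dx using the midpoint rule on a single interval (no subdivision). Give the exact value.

M = (b−a)·f(-2) = 2·(7) = 14.

14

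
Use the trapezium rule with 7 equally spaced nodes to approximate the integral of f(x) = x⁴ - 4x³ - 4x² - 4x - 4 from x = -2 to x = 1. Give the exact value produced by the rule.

4.59375

h = (1 − (-2))/6 = 0.5.
Nodes x₀,…,x₆ = -2, -1.5, -1, -0.5, 0, 0.5, 1.
f(x) = x⁴ - 4x³ - 4x² - 4x - 4: f₀=36, f₁=11.5625, f₂=1, f₃=-2.4375, f₄=-4, f₅=-7.4375, f₆=-15.
(h/2)·[f₀ + 2f₁ + 2f₂ + 2f₃ + 2f₄ + 2f₅ + f₆] = 0.25·(18.375) = 4.59375.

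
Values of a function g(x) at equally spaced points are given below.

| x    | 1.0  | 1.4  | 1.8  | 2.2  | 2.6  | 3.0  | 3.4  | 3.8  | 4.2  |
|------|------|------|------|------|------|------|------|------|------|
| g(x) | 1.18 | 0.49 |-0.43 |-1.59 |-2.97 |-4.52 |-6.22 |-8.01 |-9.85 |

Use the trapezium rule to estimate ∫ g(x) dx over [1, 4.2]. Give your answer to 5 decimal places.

h = 0.4, n = 8.
(h/2)·[y₀ + 2y₁ + 2y₂ + 2y₃ + 2y₄ + 2y₅ + 2y₆ + 2y₇ + y₈] = 0.2·(-55.17) = -11.03400.

-11.03400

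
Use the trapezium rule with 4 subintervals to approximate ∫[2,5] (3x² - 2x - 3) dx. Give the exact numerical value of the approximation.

h = (5 − 2)/4 = 0.75.
Nodes x₀,…,x₄ = 2, 2.75, 3.5, 4.25, 5.
f(x) = 3x² - 2x - 3: f₀=5, f₁=14.1875, f₂=26.75, f₃=42.6875, f₄=62.
(h/2)·[f₀ + 2f₁ + 2f₂ + 2f₃ + f₄] = 0.375·(234.25) = 87.84375.

87.84375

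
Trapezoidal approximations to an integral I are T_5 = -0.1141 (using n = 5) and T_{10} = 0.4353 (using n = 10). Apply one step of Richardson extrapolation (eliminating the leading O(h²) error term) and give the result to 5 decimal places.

R = (4·T_{10} − T_5) / 3 = (4·0.4353 − (-0.1141))/3 = (1.8553)/3 = 0.61843.

0.61843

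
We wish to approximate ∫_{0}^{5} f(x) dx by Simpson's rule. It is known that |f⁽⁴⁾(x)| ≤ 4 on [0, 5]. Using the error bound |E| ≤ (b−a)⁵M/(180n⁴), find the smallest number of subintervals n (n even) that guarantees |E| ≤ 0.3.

Need 12500/(180n⁴) ≤ 0.3.
n⁴ ≥ 12500/(180·0.3) = 231.481 ⇒ n ≥ 3.9006, so the smallest even n is 4. (n must be even for Simpson's rule.)

4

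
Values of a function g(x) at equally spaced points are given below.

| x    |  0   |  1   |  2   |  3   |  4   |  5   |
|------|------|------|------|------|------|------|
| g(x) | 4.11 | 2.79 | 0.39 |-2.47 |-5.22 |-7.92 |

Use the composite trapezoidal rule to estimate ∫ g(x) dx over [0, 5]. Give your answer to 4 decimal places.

-6.4150

h = 1, n = 5.
(h/2)·[y₀ + 2y₁ + 2y₂ + 2y₃ + 2y₄ + y₅] = 0.5·(-12.83) = -6.4150.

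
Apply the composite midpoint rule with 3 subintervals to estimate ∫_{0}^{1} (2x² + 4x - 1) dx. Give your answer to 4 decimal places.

h = (1 − 0)/3 = 0.333333.
Midpoints m₁,…,m₃ = 0.166667, 0.5, 0.833333.
f(m₁)=-0.277778, f(m₂)=1.5, f(m₃)=3.722222.
h·[f(m₁) + f(m₂) + f(m₃)] = 0.333333·(4.944444) = 1.6481.

1.6481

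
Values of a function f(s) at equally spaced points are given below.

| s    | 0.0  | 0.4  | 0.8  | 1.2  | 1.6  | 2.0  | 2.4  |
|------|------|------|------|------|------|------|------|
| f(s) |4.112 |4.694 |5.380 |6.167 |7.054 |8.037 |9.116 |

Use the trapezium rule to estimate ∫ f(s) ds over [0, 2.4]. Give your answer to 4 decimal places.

h = 0.4, n = 6.
(h/2)·[y₀ + 2y₁ + 2y₂ + 2y₃ + 2y₄ + 2y₅ + y₆] = 0.2·(75.892) = 15.1784.

15.1784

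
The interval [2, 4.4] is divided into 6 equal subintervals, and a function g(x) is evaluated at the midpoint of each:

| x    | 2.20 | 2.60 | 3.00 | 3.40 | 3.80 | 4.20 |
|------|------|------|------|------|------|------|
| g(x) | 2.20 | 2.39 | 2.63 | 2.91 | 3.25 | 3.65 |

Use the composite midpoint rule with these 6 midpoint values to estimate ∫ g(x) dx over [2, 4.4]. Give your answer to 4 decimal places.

h = 0.4, n = 6.
h·[y(m₁) + y(m₂) + y(m₃) + y(m₄) + y(m₅) + y(m₆)] = 0.4·(17.03) = 6.8120.

6.8120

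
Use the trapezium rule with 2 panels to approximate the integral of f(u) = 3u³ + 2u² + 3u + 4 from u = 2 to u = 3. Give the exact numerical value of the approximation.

h = (3 − 2)/2 = 0.5.
Nodes u₀,…,u₂ = 2, 2.5, 3.
f(u) = 3u³ + 2u² + 3u + 4: f₀=42, f₁=70.875, f₂=112.
(h/2)·[f₀ + 2f₁ + f₂] = 0.25·(295.75) = 73.9375.

73.9375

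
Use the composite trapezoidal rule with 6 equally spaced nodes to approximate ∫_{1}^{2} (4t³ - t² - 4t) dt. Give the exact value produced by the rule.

6.78

h = (2 − 1)/5 = 0.2.
Nodes t₀,…,t₅ = 1, 1.2, 1.4, 1.6, 1.8, 2.
f(t) = 4t³ - t² - 4t: f₀=-1, f₁=0.672, f₂=3.416, f₃=7.424, f₄=12.888, f₅=20.
(h/2)·[f₀ + 2f₁ + 2f₂ + 2f₃ + 2f₄ + f₅] = 0.1·(67.8) = 6.78.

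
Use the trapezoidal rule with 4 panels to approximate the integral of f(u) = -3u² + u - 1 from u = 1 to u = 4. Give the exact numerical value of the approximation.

-59.34375

h = (4 − 1)/4 = 0.75.
Nodes u₀,…,u₄ = 1, 1.75, 2.5, 3.25, 4.
f(u) = -3u² + u - 1: f₀=-3, f₁=-8.4375, f₂=-17.25, f₃=-29.4375, f₄=-45.
(h/2)·[f₀ + 2f₁ + 2f₂ + 2f₃ + f₄] = 0.375·(-158.25) = -59.34375.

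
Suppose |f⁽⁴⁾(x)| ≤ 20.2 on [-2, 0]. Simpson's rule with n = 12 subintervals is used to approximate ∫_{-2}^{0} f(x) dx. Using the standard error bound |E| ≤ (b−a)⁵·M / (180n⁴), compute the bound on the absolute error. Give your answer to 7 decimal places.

0.0001732

|E| ≤ (2)⁵·20.2 / (180·12⁴) = 646.4/3732480 = 0.0001732.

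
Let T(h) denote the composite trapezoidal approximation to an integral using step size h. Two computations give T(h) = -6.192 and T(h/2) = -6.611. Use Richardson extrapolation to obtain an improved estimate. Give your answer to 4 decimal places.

R = (4·T(h/2) − T(h)) / 3 = (4·(-6.611) − (-6.192))/3 = (-20.252)/3 = -6.7507.

-6.7507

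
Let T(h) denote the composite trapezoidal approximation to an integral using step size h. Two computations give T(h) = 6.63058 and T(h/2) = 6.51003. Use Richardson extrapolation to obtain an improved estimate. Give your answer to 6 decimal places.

R = (4·T(h/2) − T(h)) / 3 = (4·6.51003 − 6.63058)/3 = (19.40954)/3 = 6.469847.

6.469847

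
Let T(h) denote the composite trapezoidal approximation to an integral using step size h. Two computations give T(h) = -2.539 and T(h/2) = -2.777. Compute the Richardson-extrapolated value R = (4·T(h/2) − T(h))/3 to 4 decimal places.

R = (4·T(h/2) − T(h)) / 3 = (4·(-2.777) − (-2.539))/3 = (-8.569)/3 = -2.8563.

-2.8563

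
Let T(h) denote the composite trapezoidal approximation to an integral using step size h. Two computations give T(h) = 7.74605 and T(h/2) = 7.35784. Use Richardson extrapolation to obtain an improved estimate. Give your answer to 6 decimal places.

7.228437

R = (4·T(h/2) − T(h)) / 3 = (4·7.35784 − 7.74605)/3 = (21.68531)/3 = 7.228437.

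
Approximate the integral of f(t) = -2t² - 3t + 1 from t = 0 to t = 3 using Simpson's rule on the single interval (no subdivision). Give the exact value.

S = (b−a)/6 · [f(0) + 4f(1.5) + f(3)] = 0.5·[1 + 4·(-8) + (-26)] = -28.5.

-28.5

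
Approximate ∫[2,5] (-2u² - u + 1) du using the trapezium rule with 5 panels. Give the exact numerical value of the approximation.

h = (5 − 2)/5 = 0.6.
Nodes u₀,…,u₅ = 2, 2.6, 3.2, 3.8, 4.4, 5.
f(u) = -2u² - u + 1: f₀=-9, f₁=-15.12, f₂=-22.68, f₃=-31.68, f₄=-42.12, f₅=-54.
(h/2)·[f₀ + 2f₁ + 2f₂ + 2f₃ + 2f₄ + f₅] = 0.3·(-286.2) = -85.86.

-85.86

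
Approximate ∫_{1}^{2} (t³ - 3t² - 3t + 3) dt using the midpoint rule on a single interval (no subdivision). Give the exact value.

M = (b−a)·f(1.5) = 1·(-4.875) = -4.875.

-4.875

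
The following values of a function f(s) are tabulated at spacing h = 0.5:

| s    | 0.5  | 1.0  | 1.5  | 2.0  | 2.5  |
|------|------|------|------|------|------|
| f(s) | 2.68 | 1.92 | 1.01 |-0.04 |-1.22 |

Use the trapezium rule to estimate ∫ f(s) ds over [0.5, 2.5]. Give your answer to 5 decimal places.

h = 0.5, n = 4.
(h/2)·[y₀ + 2y₁ + 2y₂ + 2y₃ + y₄] = 0.25·(7.24) = 1.81000.

1.81000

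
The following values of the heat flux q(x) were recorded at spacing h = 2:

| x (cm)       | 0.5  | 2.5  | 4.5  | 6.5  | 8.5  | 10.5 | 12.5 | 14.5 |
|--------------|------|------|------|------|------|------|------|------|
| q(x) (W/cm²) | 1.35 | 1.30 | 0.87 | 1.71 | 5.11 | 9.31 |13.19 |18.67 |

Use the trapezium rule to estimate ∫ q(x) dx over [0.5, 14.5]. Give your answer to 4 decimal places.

83.0000

h = 2, n = 7.
(h/2)·[y₀ + 2y₁ + 2y₂ + 2y₃ + 2y₄ + 2y₅ + 2y₆ + y₇] = 1·(83.00) = 83.0000.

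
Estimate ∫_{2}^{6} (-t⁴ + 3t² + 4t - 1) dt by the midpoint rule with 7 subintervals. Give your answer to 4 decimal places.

h = (6 − 2)/7 = 0.571429.
Midpoints m₁,…,m₇ = 2.285714, 2.857143, 3.428571, 4, 4.571429, 5.142857, 5.714286.
f(m₁)=-3.478967, f(m₂)=-31.720533, f(m₃)=-90.202832, f(m₄)=-193, f(m₅)=-356.745106, f(m₆)=-600.630154, f(m₇)=-946.406081.
h·[f(m₁) + f(m₂) + f(m₃) + f(m₄) + f(m₅) + f(m₆) + f(m₇)] = 0.571429·(-2222.183673) = -1269.8192.

-1269.8192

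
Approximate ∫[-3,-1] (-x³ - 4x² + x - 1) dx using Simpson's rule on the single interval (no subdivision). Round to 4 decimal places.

S = (b−a)/6 · [f(-3) + 4f(-2) + f(-1)] = 0.333333·[(-13) + 4·(-11) + (-5)] = -20.6667.

-20.6667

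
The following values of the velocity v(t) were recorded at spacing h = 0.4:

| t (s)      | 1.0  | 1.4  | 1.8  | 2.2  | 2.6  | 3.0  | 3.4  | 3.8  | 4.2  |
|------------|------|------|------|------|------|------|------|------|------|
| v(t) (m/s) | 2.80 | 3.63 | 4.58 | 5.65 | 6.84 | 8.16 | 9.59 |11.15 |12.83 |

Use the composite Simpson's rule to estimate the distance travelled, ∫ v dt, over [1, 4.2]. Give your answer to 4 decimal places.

h = 0.4, n = 8.
(h/3)·[y₀ + 4y₁ + 2y₂ + 4y₃ + 2y₄ + 4y₅ + 2y₆ + 4y₇ + y₈] = 0.133333·(172.01) = 22.9347.

22.9347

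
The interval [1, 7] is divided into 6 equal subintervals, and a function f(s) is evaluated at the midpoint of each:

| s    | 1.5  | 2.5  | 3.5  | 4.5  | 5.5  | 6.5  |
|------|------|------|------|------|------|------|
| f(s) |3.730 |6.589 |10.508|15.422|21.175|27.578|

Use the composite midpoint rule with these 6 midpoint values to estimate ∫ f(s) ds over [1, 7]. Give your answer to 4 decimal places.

h = 1, n = 6.
h·[y(m₁) + y(m₂) + y(m₃) + y(m₄) + y(m₅) + y(m₆)] = 1·(85.002) = 85.0020.

85.0020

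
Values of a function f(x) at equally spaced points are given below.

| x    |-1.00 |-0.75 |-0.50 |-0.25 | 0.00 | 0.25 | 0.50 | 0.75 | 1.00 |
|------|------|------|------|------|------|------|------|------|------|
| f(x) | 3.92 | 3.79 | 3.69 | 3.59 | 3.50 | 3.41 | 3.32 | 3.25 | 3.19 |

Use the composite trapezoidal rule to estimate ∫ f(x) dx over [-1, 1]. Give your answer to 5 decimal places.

7.02625

h = 0.25, n = 8.
(h/2)·[y₀ + 2y₁ + 2y₂ + 2y₃ + 2y₄ + 2y₅ + 2y₆ + 2y₇ + y₈] = 0.125·(56.21) = 7.02625.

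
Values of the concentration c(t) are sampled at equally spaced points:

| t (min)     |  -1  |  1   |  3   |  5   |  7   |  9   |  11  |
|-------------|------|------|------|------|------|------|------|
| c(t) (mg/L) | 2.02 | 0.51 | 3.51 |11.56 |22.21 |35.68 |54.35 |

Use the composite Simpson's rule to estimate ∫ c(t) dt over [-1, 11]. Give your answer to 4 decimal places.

199.2067

h = 2, n = 6.
(h/3)·[y₀ + 4y₁ + 2y₂ + 4y₃ + 2y₄ + 4y₅ + y₆] = 0.666667·(298.81) = 199.2067.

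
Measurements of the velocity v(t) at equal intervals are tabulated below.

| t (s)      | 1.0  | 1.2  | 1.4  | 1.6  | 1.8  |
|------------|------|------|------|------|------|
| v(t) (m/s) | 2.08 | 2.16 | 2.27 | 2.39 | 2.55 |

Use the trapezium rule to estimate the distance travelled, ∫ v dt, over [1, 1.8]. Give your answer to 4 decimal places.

1.8270

h = 0.2, n = 4.
(h/2)·[y₀ + 2y₁ + 2y₂ + 2y₃ + y₄] = 0.1·(18.27) = 1.8270.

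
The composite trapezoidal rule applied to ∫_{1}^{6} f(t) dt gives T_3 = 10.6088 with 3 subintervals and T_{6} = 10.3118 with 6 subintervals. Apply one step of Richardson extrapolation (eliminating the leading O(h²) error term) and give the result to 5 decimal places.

R = (4·T_{6} − T_3) / 3 = (4·10.3118 − 10.6088)/3 = (30.6384)/3 = 10.21280.

10.21280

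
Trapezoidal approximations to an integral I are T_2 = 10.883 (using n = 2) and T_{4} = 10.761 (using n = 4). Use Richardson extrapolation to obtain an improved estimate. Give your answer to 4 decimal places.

R = (4·T_{4} − T_2) / 3 = (4·10.761 − 10.883)/3 = (32.161)/3 = 10.7203.

10.7203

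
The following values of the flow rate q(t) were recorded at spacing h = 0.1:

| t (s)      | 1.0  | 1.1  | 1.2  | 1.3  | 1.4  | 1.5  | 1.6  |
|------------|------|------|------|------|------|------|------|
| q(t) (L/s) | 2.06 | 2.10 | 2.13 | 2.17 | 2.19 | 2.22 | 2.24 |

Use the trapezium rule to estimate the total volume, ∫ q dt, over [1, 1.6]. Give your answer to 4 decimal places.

h = 0.1, n = 6.
(h/2)·[y₀ + 2y₁ + 2y₂ + 2y₃ + 2y₄ + 2y₅ + y₆] = 0.05·(25.92) = 1.2960.

1.2960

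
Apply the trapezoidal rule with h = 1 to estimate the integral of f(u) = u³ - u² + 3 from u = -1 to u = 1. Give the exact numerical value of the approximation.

h = (1 − (-1))/2 = 1.
Nodes u₀,…,u₂ = -1, 0, 1.
f(u) = u³ - u² + 3: f₀=1, f₁=3, f₂=3.
(h/2)·[f₀ + 2f₁ + f₂] = 0.5·(10) = 5.

5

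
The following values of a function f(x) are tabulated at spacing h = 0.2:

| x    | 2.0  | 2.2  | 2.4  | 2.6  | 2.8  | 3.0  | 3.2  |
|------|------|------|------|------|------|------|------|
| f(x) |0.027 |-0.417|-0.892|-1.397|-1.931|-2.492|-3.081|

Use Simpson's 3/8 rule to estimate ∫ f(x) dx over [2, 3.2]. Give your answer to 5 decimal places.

-1.72830

h = 0.2, n = 6.
(3h/8)·[y₀ + 3y₁ + 3y₂ + 2y₃ + 3y₄ + 3y₅ + y₆] = 0.075·(-23.044) = -1.72830.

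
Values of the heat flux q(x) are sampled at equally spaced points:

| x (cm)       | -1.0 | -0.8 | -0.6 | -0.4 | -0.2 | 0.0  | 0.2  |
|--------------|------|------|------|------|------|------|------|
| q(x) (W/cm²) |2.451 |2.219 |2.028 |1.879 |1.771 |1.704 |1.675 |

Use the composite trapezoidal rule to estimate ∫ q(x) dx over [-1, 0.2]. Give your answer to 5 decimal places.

h = 0.2, n = 6.
(h/2)·[y₀ + 2y₁ + 2y₂ + 2y₃ + 2y₄ + 2y₅ + y₆] = 0.1·(23.328) = 2.33280.

2.33280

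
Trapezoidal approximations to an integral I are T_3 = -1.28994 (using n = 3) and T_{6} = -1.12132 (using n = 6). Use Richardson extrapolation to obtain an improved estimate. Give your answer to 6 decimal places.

-1.065113

R = (4·T_{6} − T_3) / 3 = (4·(-1.12132) − (-1.28994))/3 = (-3.19534)/3 = -1.065113.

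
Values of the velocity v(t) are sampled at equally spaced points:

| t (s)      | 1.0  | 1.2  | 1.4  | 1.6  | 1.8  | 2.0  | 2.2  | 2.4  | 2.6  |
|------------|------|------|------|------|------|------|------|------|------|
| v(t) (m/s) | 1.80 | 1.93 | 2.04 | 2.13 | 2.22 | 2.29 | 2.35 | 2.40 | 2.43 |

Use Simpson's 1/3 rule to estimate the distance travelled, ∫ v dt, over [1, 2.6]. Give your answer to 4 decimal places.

3.4967

h = 0.2, n = 8.
(h/3)·[y₀ + 4y₁ + 2y₂ + 4y₃ + 2y₄ + 4y₅ + 2y₆ + 4y₇ + y₈] = 0.066667·(52.45) = 3.4967.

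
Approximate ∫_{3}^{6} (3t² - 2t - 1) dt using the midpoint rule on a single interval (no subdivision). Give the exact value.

152.25

M = (b−a)·f(4.5) = 3·(50.75) = 152.25.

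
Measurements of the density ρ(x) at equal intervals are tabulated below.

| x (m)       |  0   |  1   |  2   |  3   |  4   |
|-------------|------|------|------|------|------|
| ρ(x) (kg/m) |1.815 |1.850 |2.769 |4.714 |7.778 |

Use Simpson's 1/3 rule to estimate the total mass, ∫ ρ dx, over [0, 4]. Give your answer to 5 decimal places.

h = 1, n = 4.
(h/3)·[y₀ + 4y₁ + 2y₂ + 4y₃ + y₄] = 0.333333·(41.387) = 13.79567.

13.79567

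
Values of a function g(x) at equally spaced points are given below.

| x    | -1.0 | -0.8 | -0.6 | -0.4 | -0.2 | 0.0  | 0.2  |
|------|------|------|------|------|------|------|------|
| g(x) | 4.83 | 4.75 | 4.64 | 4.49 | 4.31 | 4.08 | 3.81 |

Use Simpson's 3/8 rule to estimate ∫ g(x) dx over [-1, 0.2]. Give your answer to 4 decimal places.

5.3220

h = 0.2, n = 6.
(3h/8)·[y₀ + 3y₁ + 3y₂ + 2y₃ + 3y₄ + 3y₅ + y₆] = 0.075·(70.96) = 5.3220.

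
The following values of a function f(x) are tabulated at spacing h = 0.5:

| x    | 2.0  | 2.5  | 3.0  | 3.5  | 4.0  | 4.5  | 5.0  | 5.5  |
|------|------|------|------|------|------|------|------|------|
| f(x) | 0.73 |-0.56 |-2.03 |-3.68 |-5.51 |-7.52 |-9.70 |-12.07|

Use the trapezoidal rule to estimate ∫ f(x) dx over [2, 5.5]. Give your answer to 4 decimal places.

-17.3350

h = 0.5, n = 7.
(h/2)·[y₀ + 2y₁ + 2y₂ + 2y₃ + 2y₄ + 2y₅ + 2y₆ + y₇] = 0.25·(-69.34) = -17.3350.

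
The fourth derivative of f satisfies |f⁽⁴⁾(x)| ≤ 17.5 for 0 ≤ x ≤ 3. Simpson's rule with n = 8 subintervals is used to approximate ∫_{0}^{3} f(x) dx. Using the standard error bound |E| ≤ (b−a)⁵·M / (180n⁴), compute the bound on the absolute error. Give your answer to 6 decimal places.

|E| ≤ (3)⁵·17.5 / (180·8⁴) = 4252.5/737280 = 0.005768.

0.005768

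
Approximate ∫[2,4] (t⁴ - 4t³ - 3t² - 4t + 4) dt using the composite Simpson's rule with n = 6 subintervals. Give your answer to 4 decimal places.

h = (4 − 2)/6 = 0.333333.
Nodes t₀,…,t₆ = 2, 2.333333, 2.666667, 3, 3.333333, 3.666667, 4.
f(t) = t⁴ - 4t³ - 3t² - 4t + 4: f₀=-32, f₁=-42.839506, f₂=-53.283951, f₃=-62, f₄=-67.358025, f₅=-67.432099, f₆=-60.
(h/3)·[f₀ + 4f₁ + 2f₂ + 4f₃ + 2f₄ + 4f₅ + f₆] = 0.111111·(-1022.370370) = -113.5967.

-113.5967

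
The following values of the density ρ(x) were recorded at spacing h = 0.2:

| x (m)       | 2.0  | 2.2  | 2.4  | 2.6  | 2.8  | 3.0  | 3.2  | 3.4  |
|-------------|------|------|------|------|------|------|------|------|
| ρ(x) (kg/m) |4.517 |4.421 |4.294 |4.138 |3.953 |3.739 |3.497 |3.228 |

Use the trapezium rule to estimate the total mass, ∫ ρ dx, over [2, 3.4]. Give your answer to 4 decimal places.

h = 0.2, n = 7.
(h/2)·[y₀ + 2y₁ + 2y₂ + 2y₃ + 2y₄ + 2y₅ + 2y₆ + y₇] = 0.1·(55.829) = 5.5829.

5.5829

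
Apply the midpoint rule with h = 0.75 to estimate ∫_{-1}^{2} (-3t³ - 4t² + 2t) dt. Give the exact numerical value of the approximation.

-19.0546875

h = (2 − (-1))/4 = 0.75.
Midpoints m₁,…,m₄ = -0.625, 0.125, 0.875, 1.625.
f(m₁)=-2.080078125, f(m₂)=0.181640625, f(m₃)=-3.322265625, f(m₄)=-20.185546875.
h·[f(m₁) + f(m₂) + f(m₃) + f(m₄)] = 0.75·(-25.40625) = -19.0546875.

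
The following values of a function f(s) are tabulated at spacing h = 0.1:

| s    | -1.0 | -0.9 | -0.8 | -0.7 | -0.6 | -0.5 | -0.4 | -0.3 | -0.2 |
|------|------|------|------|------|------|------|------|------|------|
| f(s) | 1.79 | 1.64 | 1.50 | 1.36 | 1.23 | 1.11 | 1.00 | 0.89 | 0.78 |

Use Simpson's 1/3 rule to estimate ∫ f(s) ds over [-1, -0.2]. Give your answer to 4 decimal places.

h = 0.1, n = 8.
(h/3)·[y₀ + 4y₁ + 2y₂ + 4y₃ + 2y₄ + 4y₅ + 2y₆ + 4y₇ + y₈] = 0.033333·(30.03) = 1.0010.

1.0010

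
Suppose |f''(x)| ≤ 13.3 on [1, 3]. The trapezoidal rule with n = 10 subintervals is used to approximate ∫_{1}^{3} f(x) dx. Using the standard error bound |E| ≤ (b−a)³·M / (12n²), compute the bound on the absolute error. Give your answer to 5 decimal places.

|E| ≤ (2)³·13.3 / (12·10²) = 106.4/1200 = 0.08867.

0.08867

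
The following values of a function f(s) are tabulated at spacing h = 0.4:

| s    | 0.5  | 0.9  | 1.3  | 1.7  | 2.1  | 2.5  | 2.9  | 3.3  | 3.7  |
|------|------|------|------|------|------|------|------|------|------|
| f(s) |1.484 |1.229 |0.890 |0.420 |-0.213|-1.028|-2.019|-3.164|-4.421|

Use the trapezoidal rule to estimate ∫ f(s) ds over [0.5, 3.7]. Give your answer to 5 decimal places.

-2.14140

h = 0.4, n = 8.
(h/2)·[y₀ + 2y₁ + 2y₂ + 2y₃ + 2y₄ + 2y₅ + 2y₆ + 2y₇ + y₈] = 0.2·(-10.707) = -2.14140.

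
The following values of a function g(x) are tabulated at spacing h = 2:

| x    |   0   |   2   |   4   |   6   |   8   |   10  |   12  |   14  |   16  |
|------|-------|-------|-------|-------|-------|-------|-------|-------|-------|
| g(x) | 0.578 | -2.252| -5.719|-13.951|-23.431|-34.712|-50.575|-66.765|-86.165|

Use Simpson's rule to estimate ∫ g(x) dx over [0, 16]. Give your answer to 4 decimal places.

-477.1713

h = 2, n = 8.
(h/3)·[y₀ + 4y₁ + 2y₂ + 4y₃ + 2y₄ + 4y₅ + 2y₆ + 4y₇ + y₈] = 0.666667·(-715.757) = -477.1713.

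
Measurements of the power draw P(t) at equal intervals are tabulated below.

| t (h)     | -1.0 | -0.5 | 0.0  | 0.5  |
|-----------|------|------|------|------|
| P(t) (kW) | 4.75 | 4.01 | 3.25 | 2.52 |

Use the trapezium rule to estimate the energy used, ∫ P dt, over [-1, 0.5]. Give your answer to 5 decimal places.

5.44750

h = 0.5, n = 3.
(h/2)·[y₀ + 2y₁ + 2y₂ + y₃] = 0.25·(21.79) = 5.44750.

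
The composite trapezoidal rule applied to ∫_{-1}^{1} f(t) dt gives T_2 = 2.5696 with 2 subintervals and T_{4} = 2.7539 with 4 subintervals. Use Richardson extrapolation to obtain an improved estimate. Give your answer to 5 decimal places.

R = (4·T_{4} − T_2) / 3 = (4·2.7539 − 2.5696)/3 = (8.4460)/3 = 2.81533.

2.81533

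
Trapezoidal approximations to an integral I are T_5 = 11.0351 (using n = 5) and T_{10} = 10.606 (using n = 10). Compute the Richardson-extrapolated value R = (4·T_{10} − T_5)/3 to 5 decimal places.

10.46297

R = (4·T_{10} − T_5) / 3 = (4·10.606 − 11.0351)/3 = (31.3889)/3 = 10.46297.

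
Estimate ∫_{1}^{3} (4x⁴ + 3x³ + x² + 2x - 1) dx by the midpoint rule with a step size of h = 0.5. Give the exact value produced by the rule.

263.15625

h = (3 − 1)/4 = 0.5.
Midpoints m₁,…,m₄ = 1.25, 1.75, 2.25, 2.75.
f(m₁)=18.6875, f(m₂)=59.15625, f(m₃)=145.25, f(m₄)=303.21875.
h·[f(m₁) + f(m₂) + f(m₃) + f(m₄)] = 0.5·(526.3125) = 263.15625.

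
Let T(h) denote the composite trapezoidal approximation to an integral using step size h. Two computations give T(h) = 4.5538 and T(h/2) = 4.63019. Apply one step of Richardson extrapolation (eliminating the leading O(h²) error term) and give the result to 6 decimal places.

4.655653

R = (4·T(h/2) − T(h)) / 3 = (4·4.63019 − 4.5538)/3 = (13.96696)/3 = 4.655653.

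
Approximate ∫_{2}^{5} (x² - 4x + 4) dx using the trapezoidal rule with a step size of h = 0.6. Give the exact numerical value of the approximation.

h = (5 − 2)/5 = 0.6.
Nodes x₀,…,x₅ = 2, 2.6, 3.2, 3.8, 4.4, 5.
f(x) = x² - 4x + 4: f₀=0, f₁=0.36, f₂=1.44, f₃=3.24, f₄=5.76, f₅=9.
(h/2)·[f₀ + 2f₁ + 2f₂ + 2f₃ + 2f₄ + f₅] = 0.3·(30.6) = 9.18.

9.18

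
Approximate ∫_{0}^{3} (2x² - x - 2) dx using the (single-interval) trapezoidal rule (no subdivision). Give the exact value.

16.5

T = (b−a)/2 · [f(0) + f(3)] = 1.5·[(-2) + 13] = 16.5.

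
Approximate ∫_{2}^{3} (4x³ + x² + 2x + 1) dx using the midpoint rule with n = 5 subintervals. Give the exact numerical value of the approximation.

h = (3 − 2)/5 = 0.2.
Midpoints m₁,…,m₅ = 2.1, 2.3, 2.5, 2.7, 2.9.
f(m₁)=46.654, f(m₂)=59.558, f(m₃)=74.75, f(m₄)=92.422, f(m₅)=112.766.
h·[f(m₁) + f(m₂) + f(m₃) + f(m₄) + f(m₅)] = 0.2·(386.15) = 77.23.

77.23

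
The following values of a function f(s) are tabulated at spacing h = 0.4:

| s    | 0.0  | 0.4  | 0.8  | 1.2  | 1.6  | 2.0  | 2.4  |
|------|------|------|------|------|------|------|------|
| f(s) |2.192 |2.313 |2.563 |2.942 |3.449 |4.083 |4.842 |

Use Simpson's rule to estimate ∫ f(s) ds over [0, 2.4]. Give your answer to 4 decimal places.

h = 0.4, n = 6.
(h/3)·[y₀ + 4y₁ + 2y₂ + 4y₃ + 2y₄ + 4y₅ + y₆] = 0.133333·(56.410) = 7.5213.

7.5213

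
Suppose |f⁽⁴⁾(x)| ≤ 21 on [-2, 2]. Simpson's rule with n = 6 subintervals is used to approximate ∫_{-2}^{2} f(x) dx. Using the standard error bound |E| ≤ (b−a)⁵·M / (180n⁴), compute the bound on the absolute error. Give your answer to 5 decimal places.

0.09218

|E| ≤ (4)⁵·21 / (180·6⁴) = 21504/233280 = 0.09218.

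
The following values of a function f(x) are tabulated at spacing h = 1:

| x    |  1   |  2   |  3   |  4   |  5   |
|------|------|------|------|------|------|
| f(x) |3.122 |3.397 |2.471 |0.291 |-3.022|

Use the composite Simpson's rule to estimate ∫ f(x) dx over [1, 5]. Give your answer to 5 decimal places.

h = 1, n = 4.
(h/3)·[y₀ + 4y₁ + 2y₂ + 4y₃ + y₄] = 0.333333·(19.794) = 6.59800.

6.59800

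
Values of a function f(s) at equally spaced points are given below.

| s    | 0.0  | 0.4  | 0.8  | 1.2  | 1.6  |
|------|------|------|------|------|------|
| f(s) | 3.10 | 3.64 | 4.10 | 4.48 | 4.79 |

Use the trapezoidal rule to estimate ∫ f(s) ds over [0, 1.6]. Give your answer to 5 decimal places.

6.46600

h = 0.4, n = 4.
(h/2)·[y₀ + 2y₁ + 2y₂ + 2y₃ + y₄] = 0.2·(32.33) = 6.46600.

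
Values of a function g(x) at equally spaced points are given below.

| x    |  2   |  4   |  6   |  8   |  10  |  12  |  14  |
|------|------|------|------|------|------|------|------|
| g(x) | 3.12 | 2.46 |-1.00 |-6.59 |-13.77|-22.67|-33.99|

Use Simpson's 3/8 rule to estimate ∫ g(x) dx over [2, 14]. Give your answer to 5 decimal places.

-111.74250

h = 2, n = 6.
(3h/8)·[y₀ + 3y₁ + 3y₂ + 2y₃ + 3y₄ + 3y₅ + y₆] = 0.75·(-148.99) = -111.74250.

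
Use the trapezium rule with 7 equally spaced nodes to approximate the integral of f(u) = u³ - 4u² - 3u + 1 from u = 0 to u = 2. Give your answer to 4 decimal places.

h = (2 − 0)/6 = 0.333333.
Nodes u₀,…,u₆ = 0, 0.333333, 0.666667, 1, 1.333333, 1.666667, 2.
f(u) = u³ - 4u² - 3u + 1: f₀=1, f₁=-0.407407, f₂=-2.481481, f₃=-5, f₄=-7.740741, f₅=-10.481481, f₆=-13.
(h/2)·[f₀ + 2f₁ + 2f₂ + 2f₃ + 2f₄ + 2f₅ + f₆] = 0.166667·(-64.222222) = -10.7037.

-10.7037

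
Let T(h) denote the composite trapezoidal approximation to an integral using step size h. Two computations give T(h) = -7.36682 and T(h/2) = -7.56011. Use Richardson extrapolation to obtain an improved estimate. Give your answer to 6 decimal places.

-7.624540

R = (4·T(h/2) − T(h)) / 3 = (4·(-7.56011) − (-7.36682))/3 = (-22.87362)/3 = -7.624540.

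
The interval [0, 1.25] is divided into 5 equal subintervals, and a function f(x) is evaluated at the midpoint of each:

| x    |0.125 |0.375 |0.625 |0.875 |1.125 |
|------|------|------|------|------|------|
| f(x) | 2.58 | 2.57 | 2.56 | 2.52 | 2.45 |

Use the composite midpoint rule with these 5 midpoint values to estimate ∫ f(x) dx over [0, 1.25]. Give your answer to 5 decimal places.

h = 0.25, n = 5.
h·[y(m₁) + y(m₂) + y(m₃) + y(m₄) + y(m₅)] = 0.25·(12.68) = 3.17000.

3.17000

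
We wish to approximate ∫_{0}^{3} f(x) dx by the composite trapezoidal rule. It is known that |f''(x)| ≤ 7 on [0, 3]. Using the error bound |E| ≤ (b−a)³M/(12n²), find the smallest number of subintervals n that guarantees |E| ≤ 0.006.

Need 189/(12n²) ≤ 0.006.
n² ≥ 189/(12·0.006) = 2625 ⇒ n ≥ 51.2348, so the smallest n is 52.

52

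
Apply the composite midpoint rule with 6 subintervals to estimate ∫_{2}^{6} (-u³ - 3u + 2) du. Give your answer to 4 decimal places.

-358.2222

h = (6 − 2)/6 = 0.666667.
Midpoints m₁,…,m₆ = 2.333333, 3, 3.666667, 4.333333, 5, 5.666667.
f(m₁)=-17.703704, f(m₂)=-34, f(m₃)=-58.296296, f(m₄)=-92.370370, f(m₅)=-138, f(m₆)=-196.962963.
h·[f(m₁) + f(m₂) + f(m₃) + f(m₄) + f(m₅) + f(m₆)] = 0.666667·(-537.333333) = -358.2222.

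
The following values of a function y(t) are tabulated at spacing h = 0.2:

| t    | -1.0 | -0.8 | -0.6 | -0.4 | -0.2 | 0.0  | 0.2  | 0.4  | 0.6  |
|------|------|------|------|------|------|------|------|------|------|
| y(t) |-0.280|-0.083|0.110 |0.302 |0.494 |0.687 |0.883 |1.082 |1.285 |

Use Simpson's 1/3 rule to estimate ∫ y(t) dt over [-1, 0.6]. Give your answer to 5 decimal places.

h = 0.2, n = 8.
(h/3)·[y₀ + 4y₁ + 2y₂ + 4y₃ + 2y₄ + 4y₅ + 2y₆ + 4y₇ + y₈] = 0.066667·(11.931) = 0.79540.

0.79540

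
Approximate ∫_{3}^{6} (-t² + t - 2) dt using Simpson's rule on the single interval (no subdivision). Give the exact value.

-55.5

S = (b−a)/6 · [f(3) + 4f(4.5) + f(6)] = 0.5·[(-8) + 4·(-17.75) + (-32)] = -55.5.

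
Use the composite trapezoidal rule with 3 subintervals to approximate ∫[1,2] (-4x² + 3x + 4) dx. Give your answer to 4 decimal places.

-0.9074

h = (2 − 1)/3 = 0.333333.
Nodes x₀,…,x₃ = 1, 1.333333, 1.666667, 2.
f(x) = -4x² + 3x + 4: f₀=3, f₁=0.888889, f₂=-2.111111, f₃=-6.
(h/2)·[f₀ + 2f₁ + 2f₂ + f₃] = 0.166667·(-5.444444) = -0.9074.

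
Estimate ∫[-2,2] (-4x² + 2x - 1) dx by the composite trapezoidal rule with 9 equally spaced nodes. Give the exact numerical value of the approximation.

-26

h = (2 − (-2))/8 = 0.5.
Nodes x₀,…,x₈ = -2, -1.5, -1, -0.5, 0, 0.5, 1, 1.5, 2.
f(x) = -4x² + 2x - 1: f₀=-21, f₁=-13, f₂=-7, f₃=-3, f₄=-1, f₅=-1, f₆=-3, f₇=-7, f₈=-13.
(h/2)·[f₀ + 2f₁ + 2f₂ + 2f₃ + 2f₄ + 2f₅ + 2f₆ + 2f₇ + f₈] = 0.25·(-104) = -26.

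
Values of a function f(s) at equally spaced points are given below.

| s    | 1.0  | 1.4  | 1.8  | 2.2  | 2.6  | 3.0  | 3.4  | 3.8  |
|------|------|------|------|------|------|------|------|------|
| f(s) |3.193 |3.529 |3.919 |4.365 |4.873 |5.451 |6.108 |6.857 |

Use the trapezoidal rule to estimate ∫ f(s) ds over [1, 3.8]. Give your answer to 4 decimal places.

13.3080

h = 0.4, n = 7.
(h/2)·[y₀ + 2y₁ + 2y₂ + 2y₃ + 2y₄ + 2y₅ + 2y₆ + y₇] = 0.2·(66.540) = 13.3080.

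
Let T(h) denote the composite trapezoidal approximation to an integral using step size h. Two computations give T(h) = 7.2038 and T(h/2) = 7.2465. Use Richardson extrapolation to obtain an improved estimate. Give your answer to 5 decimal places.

7.26073

R = (4·T(h/2) − T(h)) / 3 = (4·7.2465 − 7.2038)/3 = (21.7822)/3 = 7.26073.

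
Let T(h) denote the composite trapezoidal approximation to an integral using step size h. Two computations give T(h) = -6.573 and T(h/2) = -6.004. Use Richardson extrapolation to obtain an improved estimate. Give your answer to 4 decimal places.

R = (4·T(h/2) − T(h)) / 3 = (4·(-6.004) − (-6.573))/3 = (-17.443)/3 = -5.8143.

-5.8143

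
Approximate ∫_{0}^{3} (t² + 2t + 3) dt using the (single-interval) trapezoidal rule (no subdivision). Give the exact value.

T = (b−a)/2 · [f(0) + f(3)] = 1.5·[3 + 18] = 31.5.

31.5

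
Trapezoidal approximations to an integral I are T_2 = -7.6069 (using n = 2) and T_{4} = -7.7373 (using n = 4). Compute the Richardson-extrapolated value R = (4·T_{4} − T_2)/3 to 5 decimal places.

-7.78077

R = (4·T_{4} − T_2) / 3 = (4·(-7.7373) − (-7.6069))/3 = (-23.3423)/3 = -7.78077.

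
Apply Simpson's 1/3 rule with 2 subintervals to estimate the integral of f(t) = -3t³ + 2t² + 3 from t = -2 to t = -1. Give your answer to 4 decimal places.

18.9167

h = (-1 − (-2))/2 = 0.5.
Nodes t₀,…,t₂ = -2, -1.5, -1.
f(t) = -3t³ + 2t² + 3: f₀=35, f₁=17.625, f₂=8.
(h/3)·[f₀ + 4f₁ + f₂] = 0.166667·(113.5) = 18.9167.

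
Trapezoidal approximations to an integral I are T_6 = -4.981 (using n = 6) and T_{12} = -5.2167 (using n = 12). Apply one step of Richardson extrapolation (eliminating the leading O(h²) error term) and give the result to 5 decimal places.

-5.29527

R = (4·T_{12} − T_6) / 3 = (4·(-5.2167) − (-4.981))/3 = (-15.8858)/3 = -5.29527.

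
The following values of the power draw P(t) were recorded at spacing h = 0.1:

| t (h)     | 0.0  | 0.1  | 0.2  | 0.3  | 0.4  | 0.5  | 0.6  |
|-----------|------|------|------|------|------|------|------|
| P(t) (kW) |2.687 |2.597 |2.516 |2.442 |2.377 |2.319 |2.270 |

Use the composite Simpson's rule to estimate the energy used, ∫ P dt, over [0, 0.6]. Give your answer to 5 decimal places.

1.47250

h = 0.1, n = 6.
(h/3)·[y₀ + 4y₁ + 2y₂ + 4y₃ + 2y₄ + 4y₅ + y₆] = 0.033333·(44.175) = 1.47250.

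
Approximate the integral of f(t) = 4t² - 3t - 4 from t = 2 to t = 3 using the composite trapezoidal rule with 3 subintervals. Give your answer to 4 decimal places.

13.9074

h = (3 − 2)/3 = 0.333333.
Nodes t₀,…,t₃ = 2, 2.333333, 2.666667, 3.
f(t) = 4t² - 3t - 4: f₀=6, f₁=10.777778, f₂=16.444444, f₃=23.
(h/2)·[f₀ + 2f₁ + 2f₂ + f₃] = 0.166667·(83.444444) = 13.9074.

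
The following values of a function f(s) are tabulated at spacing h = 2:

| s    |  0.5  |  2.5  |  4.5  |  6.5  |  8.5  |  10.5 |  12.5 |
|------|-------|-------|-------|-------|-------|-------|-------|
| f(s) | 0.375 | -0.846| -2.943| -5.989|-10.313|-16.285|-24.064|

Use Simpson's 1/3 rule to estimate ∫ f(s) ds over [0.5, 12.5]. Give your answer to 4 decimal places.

h = 2, n = 6.
(h/3)·[y₀ + 4y₁ + 2y₂ + 4y₃ + 2y₄ + 4y₅ + y₆] = 0.666667·(-142.681) = -95.1207.

-95.1207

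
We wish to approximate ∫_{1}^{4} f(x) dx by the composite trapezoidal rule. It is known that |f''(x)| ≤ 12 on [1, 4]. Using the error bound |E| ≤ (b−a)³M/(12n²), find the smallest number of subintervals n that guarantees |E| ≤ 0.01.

Need 324/(12n²) ≤ 0.01.
n² ≥ 324/(12·0.01) = 2700 ⇒ n ≥ 51.9615, so the smallest n is 52.

52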